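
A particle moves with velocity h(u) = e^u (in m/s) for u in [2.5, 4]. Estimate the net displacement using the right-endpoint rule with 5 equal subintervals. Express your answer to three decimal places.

49.096

Δu = (4 − 2.5)/5 = 0.3.
Right endpoints: 2.8, 3.1, 3.4, 3.7, 4.
h(2.8) ≈ 16.445, h(3.1) ≈ 22.198, h(3.4) ≈ 29.964, h(3.7) ≈ 40.447, h(4) ≈ 54.598.
Sum = Δu · [h(2.8) + h(3.1) + h(3.4) + h(3.7) + h(4)].
Sum ≈ 49.096.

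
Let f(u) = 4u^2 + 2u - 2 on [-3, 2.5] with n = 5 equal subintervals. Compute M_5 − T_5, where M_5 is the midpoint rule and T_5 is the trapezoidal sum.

M_5 = 40.865.
T_5 = 47.52.
M_5 − T_5 = -6.655.

-6.655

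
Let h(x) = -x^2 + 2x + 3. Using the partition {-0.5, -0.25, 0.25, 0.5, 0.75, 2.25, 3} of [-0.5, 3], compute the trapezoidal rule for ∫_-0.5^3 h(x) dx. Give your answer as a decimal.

9.546875

Subinterval widths: 0.25, 0.5, 0.25, 0.25, 1.5, 0.75.
h(-0.5) = 1.75, h(-0.25) = 2.4375, h(0.25) = 3.4375, h(0.5) = 3.75, h(0.75) = 3.9375, h(2.25) = 2.4375, h(3) = 0.
On each subinterval the trapezoid contributes (Δx_i/2)·[h(x_{i-1}) + h(x_i)].
Sum = 9.546875.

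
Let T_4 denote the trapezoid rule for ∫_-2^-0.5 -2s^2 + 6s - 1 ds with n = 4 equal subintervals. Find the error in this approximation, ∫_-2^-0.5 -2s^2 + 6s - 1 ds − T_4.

Exact integral: ∫_-2^-0.5 f(s) ds = -18.
T_4 = -18.0703125.
Error = -18 − (-18.0703125) = 0.0703125.

0.0703125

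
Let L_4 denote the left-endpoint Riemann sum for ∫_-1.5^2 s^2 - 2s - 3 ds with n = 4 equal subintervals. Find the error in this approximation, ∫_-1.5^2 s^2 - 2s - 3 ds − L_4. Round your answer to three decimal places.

-2.743

Exact integral: ∫_-1.5^2 f(s) ds ≈ -8.45833.
L_4 = -5.71484375.
Error ≈ -8.45833 − (-5.71484375) ≈ -2.743.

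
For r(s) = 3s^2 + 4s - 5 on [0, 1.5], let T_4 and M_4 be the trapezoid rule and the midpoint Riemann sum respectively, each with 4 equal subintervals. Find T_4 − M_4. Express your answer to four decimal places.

T_4 = 0.48046875.
M_4 ≈ 0.322266.
T_4 − M_4 ≈ 0.1582.

0.1582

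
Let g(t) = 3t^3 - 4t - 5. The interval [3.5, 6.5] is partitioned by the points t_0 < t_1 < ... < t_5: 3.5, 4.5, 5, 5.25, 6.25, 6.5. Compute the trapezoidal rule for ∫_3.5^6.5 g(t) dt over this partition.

Subinterval widths: 1, 0.5, 0.25, 1, 0.25.
g(3.5) = 109.625, g(4.5) = 250.375, g(5) = 350, g(5.25) = 408.109375, g(6.25) = 702.421875, g(6.5) = 792.875.
On each subinterval the trapezoid contributes (Δt_i/2)·[g(t_{i-1}) + g(t_i)].
Sum = 1167.03515625.

1167.03515625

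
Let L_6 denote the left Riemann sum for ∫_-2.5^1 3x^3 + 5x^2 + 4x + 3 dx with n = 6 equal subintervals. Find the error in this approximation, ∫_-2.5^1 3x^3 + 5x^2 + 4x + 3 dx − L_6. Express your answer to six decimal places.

11.321325

Exact integral: ∫_-2.5^1 f(x) dx ≈ -0.83854167.
L_6 ≈ -12.15986690.
Error ≈ -0.83854167 − (-12.15986690) ≈ 11.321325.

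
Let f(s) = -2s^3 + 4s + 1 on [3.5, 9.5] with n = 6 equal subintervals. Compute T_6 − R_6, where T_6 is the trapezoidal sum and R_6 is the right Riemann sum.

T_6 = -3874.5.
R_6 = -4677.
T_6 − R_6 = 802.5.

802.5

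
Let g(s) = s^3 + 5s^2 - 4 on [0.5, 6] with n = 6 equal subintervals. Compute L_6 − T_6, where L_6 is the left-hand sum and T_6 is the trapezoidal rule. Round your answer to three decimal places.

L_6 ≈ 492.26751.
T_6 ≈ 673.13730.
L_6 − T_6 ≈ -180.870.

-180.870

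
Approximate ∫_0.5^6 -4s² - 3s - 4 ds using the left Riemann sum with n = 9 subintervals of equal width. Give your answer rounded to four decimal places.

-316.0916

Δs = (6 − 0.5)/9 = 11/18.
Left endpoints: 0.5, 10/9, 31/18, 7/3, 53/18, 32/9, 25/6, 43/9, 97/18.
f(0.5) = -6.5, f(10/9) = -994/81, f(31/18) = -3407/162, f(7/3) = -295/9, f(53/18) = -7697/162, f(32/9) = -5284/81, f(25/6) = -1547/18, f(43/9) = -8881/81, f(97/18) = -22085/162.
Sum = Δs · [f(0.5) + f(10/9) + f(31/18) + ...].
Sum ≈ -316.0916.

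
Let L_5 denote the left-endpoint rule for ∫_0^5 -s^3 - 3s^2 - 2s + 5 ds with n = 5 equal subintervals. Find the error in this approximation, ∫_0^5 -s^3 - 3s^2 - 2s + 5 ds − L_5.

-96.25

Exact integral: ∫_0^5 f(s) ds = -281.25.
L_5 = -185.
Error = -281.25 − (-185) = -96.25.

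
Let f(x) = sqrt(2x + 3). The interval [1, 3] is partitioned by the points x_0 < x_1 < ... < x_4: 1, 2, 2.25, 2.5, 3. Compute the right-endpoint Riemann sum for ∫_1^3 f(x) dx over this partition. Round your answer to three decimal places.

5.538

Subinterval widths: 1, 0.25, 0.25, 0.5.
Right endpoints: 2, 2.25, 2.5, 3.
f(2) ≈ 2.646, f(2.25) ≈ 2.739, f(2.5) ≈ 2.828, f(3) ≈ 3.000.
Sum = Σ Δx_i · f(x_i).
Sum ≈ 5.538.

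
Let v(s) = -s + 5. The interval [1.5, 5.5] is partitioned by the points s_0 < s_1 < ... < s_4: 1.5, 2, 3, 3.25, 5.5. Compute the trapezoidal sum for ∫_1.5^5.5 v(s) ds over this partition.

Subinterval widths: 0.5, 1, 0.25, 2.25.
v(1.5) = 3.5, v(2) = 3, v(3) = 2, v(3.25) = 1.75, v(5.5) = -0.5.
On each subinterval the trapezoid contributes (Δs_i/2)·[v(s_{i-1}) + v(s_i)].
Sum = 6.

6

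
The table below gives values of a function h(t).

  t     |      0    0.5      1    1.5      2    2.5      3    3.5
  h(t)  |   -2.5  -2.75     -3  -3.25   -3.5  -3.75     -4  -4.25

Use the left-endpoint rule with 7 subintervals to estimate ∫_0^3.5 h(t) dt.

Δt = 0.5.
Sum = 0.5·[(-2.5) + (-2.75) + (-3) + (-3.25) + (-3.5) + (-3.75) + (-4)] = -11.375.

-11.375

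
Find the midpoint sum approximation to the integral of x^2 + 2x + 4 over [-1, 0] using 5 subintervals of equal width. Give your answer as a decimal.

3.33

Δx = (0 − (-1))/5 = 0.2.
Midpoints: -0.9, -0.7, -0.5, -0.3, -0.1.
f(-0.9) = 3.01, f(-0.7) = 3.09, f(-0.5) = 3.25, f(-0.3) = 3.49, f(-0.1) = 3.81.
Sum = Δx · [f(-0.9) + f(-0.7) + f(-0.5) + f(-0.3) + f(-0.1)].
Sum = 3.33.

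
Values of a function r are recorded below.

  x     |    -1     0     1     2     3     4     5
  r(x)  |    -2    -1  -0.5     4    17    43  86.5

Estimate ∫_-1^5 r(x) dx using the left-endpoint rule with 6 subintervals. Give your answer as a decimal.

Δx = 1.
Sum = 1·[(-2) + (-1) + (-0.5) + 4 + 17 + 43] = 60.5.

60.5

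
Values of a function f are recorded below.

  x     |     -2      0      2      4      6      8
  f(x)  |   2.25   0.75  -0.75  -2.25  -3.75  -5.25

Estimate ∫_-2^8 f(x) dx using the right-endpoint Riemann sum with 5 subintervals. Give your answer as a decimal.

-22.5

Δx = 2.
Sum = 2·[0.75 + (-0.75) + (-2.25) + (-3.75) + (-5.25)] = -22.5.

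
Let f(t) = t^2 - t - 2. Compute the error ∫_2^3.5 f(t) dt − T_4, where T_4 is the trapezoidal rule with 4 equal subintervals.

Exact integral: ∫_2^3.5 f(t) dt = 4.5.
T_4 = 4.53515625.
Error = 4.5 − 4.53515625 = -0.03515625.

-0.03515625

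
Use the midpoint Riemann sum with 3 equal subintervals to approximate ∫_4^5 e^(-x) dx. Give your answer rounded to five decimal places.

0.01152

Δx = (5 − 4)/3 = 1/3.
Midpoints: 25/6, 4.5, 29/6.
f(25/6) ≈ 0.01550, f(4.5) ≈ 0.01111, f(29/6) ≈ 0.00796.
Sum = Δx · [f(25/6) + f(4.5) + f(29/6)].
Sum ≈ 0.01152.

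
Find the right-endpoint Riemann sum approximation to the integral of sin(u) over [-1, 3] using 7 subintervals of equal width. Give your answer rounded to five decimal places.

Δu = (3 − (-1))/7 = 4/7.
Right endpoints: -3/7, 1/7, 5/7, 9/7, 13/7, 17/7, 3.
f(-3/7) ≈ -0.41557, f(1/7) ≈ 0.14237, f(5/7) ≈ 0.65508, f(9/7) ≈ 0.95964, f(13/7) ≈ 0.95928, f(17/7) ≈ 0.65412, f(3) ≈ 0.14112.
Sum = Δu · [f(-3/7) + f(1/7) + f(5/7) + ...].
Sum ≈ 1.76917.

1.76917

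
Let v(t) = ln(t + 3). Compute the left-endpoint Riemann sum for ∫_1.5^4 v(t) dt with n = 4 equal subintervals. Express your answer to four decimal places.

4.2124

Δt = (4 − 1.5)/4 = 0.625.
Left endpoints: 1.5, 2.125, 2.75, 3.375.
v(1.5) ≈ 1.5041, v(2.125) ≈ 1.6341, v(2.75) ≈ 1.7492, v(3.375) ≈ 1.8524.
Sum = Δt · [v(1.5) + v(2.125) + v(2.75) + v(3.375)].
Sum ≈ 4.2124.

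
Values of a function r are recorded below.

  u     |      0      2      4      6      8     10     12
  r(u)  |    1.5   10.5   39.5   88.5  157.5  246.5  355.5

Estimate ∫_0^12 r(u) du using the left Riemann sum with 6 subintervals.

1088

Δu = 2.
Sum = 2·[1.5 + 10.5 + 39.5 + 88.5 + 157.5 + 246.5] = 1088.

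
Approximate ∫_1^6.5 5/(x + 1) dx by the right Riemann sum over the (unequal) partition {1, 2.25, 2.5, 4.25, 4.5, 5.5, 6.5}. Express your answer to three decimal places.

Subinterval widths: 1.25, 0.25, 1.75, 0.25, 1, 1.
Right endpoints: 2.25, 2.5, 4.25, 4.5, 5.5, 6.5.
f(2.25) = 20/13, f(2.5) = 10/7, f(4.25) = 20/21, f(4.5) = 10/11, f(5.5) = 10/13, f(6.5) = 2/3.
Sum = Σ Δx_i · f(x_i).
Sum ≈ 5.610.

5.610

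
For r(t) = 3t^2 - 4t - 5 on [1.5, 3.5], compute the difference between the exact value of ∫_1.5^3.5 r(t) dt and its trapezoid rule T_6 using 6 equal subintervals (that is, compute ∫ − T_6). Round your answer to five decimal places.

-0.11111

Exact integral: ∫_1.5^3.5 r(t) dt = 9.5.
T_6 ≈ 9.6111111.
Error ≈ 9.5 − 9.6111111 ≈ -0.11111.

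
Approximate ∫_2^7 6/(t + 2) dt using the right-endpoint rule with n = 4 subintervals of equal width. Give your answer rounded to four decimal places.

4.3835

Δt = (7 − 2)/4 = 1.25.
Right endpoints: 3.25, 4.5, 5.75, 7.
f(3.25) = 8/7, f(4.5) = 12/13, f(5.75) = 24/31, f(7) = 2/3.
Sum = Δt · [f(3.25) + f(4.5) + f(5.75) + f(7)].
Sum ≈ 4.3835.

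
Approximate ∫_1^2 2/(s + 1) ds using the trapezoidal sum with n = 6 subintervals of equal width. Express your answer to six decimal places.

Δs = (2 − 1)/6 = 1/6.
f(1) = 1, f(7/6) = 12/13, f(4/3) = 6/7, f(1.5) = 0.8, f(5/3) = 0.75, f(11/6) = 12/17, f(2) = 2/3.
T_6 = (Δs/2)·[f(s_0) + 2f(s_1) + ... + 2f(s_{5}) + f(s_6)].
Sum ≈ 0.811573.

0.811573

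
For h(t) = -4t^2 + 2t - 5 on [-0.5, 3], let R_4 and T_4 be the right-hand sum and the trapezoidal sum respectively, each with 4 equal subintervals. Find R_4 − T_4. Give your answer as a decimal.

-12.25

R_4 = -58.953125.
T_4 = -46.703125.
R_4 − T_4 = -12.25.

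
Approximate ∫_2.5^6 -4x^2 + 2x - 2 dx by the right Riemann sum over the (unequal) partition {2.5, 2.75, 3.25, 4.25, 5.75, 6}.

Subinterval widths: 0.25, 0.5, 1, 1.5, 0.25.
Right endpoints: 2.75, 3.25, 4.25, 5.75, 6.
f(2.75) = -26.75, f(3.25) = -37.75, f(4.25) = -65.75, f(5.75) = -122.75, f(6) = -134.
Sum = Σ Δx_i · f(x_i).
Sum = -308.9375.

-308.9375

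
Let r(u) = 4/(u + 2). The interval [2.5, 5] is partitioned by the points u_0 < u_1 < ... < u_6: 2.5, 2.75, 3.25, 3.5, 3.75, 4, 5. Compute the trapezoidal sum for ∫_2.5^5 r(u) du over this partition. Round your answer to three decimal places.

Subinterval widths: 0.25, 0.5, 0.25, 0.25, 0.25, 1.
r(2.5) = 8/9, r(2.75) = 16/19, r(3.25) = 16/21, r(3.5) = 8/11, r(3.75) = 16/23, r(4) = 2/3, r(5) = 4/7.
On each subinterval the trapezoid contributes (Δu_i/2)·[r(u_{i-1}) + r(u_i)].
Sum ≈ 1.771.

1.771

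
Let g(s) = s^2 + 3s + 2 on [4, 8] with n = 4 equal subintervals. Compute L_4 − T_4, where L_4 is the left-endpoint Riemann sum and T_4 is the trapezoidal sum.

-30

L_4 = 200.
T_4 = 230.
L_4 − T_4 = -30.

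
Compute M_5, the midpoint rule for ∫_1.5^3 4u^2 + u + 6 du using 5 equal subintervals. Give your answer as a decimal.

Δu = (3 − 1.5)/5 = 0.3.
Midpoints: 1.65, 1.95, 2.25, 2.55, 2.85.
f(1.65) = 18.54, f(1.95) = 23.16, f(2.25) = 28.5, f(2.55) = 34.56, f(2.85) = 41.34.
Sum = Δu · [f(1.65) + f(1.95) + f(2.25) + f(2.55) + f(2.85)].
Sum = 43.83.

43.83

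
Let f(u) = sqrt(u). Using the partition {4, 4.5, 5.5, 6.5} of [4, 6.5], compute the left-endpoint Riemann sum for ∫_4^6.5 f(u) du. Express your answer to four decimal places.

5.4665

Subinterval widths: 0.5, 1, 1.
Left endpoints: 4, 4.5, 5.5.
f(4) ≈ 2.0000, f(4.5) ≈ 2.1213, f(5.5) ≈ 2.3452.
Sum = Σ Δu_i · f(u_i).
Sum ≈ 5.4665.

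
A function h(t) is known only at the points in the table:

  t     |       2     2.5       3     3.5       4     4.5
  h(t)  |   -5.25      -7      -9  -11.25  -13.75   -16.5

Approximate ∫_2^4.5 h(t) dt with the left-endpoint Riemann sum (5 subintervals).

Δt = 0.5.
Sum = 0.5·[(-5.25) + (-7) + (-9) + (-11.25) + (-13.75)] = -23.125.

-23.125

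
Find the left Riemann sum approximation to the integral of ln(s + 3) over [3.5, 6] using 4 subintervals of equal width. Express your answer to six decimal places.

Δs = (6 − 3.5)/4 = 0.625.
Left endpoints: 3.5, 4.125, 4.75, 5.375.
f(3.5) ≈ 1.871802, f(4.125) ≈ 1.963610, f(4.75) ≈ 2.047693, f(5.375) ≈ 2.125251.
Sum = Δs · [f(3.5) + f(4.125) + f(4.75) + f(5.375)].
Sum ≈ 5.005222.

5.005222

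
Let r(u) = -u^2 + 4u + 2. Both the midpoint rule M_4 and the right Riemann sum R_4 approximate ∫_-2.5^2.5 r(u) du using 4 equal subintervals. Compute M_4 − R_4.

M_4 = 0.234375.
R_4 = 10.78125.
M_4 − R_4 = -10.546875.

-10.546875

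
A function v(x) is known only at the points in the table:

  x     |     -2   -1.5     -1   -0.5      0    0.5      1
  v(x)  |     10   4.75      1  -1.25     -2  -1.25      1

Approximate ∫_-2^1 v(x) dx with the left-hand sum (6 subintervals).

5.625

Δx = 0.5.
Sum = 0.5·[10 + 4.75 + 1 + (-1.25) + (-2) + (-1.25)] = 5.625.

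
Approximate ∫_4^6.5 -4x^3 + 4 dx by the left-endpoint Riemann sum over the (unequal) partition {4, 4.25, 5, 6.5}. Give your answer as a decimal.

Subinterval widths: 0.25, 0.75, 1.5.
Left endpoints: 4, 4.25, 5.
f(4) = -252, f(4.25) = -303.0625, f(5) = -496.
Sum = Σ Δx_i · f(x_i).
Sum = -1034.296875.

-1034.296875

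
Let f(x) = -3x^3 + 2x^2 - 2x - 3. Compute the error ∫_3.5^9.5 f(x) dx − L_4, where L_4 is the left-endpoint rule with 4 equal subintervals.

Exact integral: ∫_3.5^9.5 f(x) dx = -5549.25.
L_4 = -3951.75.
Error = -5549.25 − (-3951.75) = -1597.5.

-1597.5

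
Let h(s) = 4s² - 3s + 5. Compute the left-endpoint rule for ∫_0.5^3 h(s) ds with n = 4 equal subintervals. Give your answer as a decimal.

Δs = (3 − 0.5)/4 = 0.625.
Left endpoints: 0.5, 1.125, 1.75, 2.375.
h(0.5) = 4.5, h(1.125) = 6.6875, h(1.75) = 12, h(2.375) = 20.4375.
Sum = Δs · [h(0.5) + h(1.125) + h(1.75) + h(2.375)].
Sum = 27.265625.

27.265625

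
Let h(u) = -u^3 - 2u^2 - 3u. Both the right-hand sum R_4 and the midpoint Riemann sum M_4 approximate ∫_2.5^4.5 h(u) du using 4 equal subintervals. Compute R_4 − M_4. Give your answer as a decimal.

-28.9375

R_4 = -192.5.
M_4 = -163.5625.
R_4 − M_4 = -28.9375.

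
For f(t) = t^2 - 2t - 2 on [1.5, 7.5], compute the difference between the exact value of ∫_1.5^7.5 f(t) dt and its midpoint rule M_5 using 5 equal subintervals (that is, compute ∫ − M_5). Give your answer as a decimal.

Exact integral: ∫_1.5^7.5 f(t) dt = 73.5.
M_5 = 72.78.
Error = 73.5 − 72.78 = 0.72.

0.72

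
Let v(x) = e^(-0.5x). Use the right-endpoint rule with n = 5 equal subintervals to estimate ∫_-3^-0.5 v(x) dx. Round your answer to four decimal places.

Δx = (-0.5 − (-3))/5 = 0.5.
Right endpoints: -2.5, -2, -1.5, -1, -0.5.
v(-2.5) ≈ 3.4903, v(-2) ≈ 2.7183, v(-1.5) ≈ 2.1170, v(-1) ≈ 1.6487, v(-0.5) ≈ 1.2840.
Sum = Δx · [v(-2.5) + v(-2) + v(-1.5) + v(-1) + v(-0.5)].
Sum ≈ 5.6292.

5.6292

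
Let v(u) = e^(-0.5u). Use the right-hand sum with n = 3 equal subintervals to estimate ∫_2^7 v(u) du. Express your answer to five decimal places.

0.43260

Δu = (7 − 2)/3 = 5/3.
Right endpoints: 11/3, 16/3, 7.
v(11/3) ≈ 0.15988, v(16/3) ≈ 0.06948, v(7) ≈ 0.03020.
Sum = Δu · [v(11/3) + v(16/3) + v(7)].
Sum ≈ 0.43260.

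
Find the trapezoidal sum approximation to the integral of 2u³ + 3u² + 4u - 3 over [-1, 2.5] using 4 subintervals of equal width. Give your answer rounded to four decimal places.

Δu = (2.5 − (-1))/4 = 0.875.
f(-1) = -6, f(-0.125) = -3.45703125, f(0.75) = 2.53125, f(1.625) = 20.00390625, f(2.5) = 57.
T_4 = (Δu/2)·[f(u_0) + 2f(u_1) + 2f(u_2) + 2f(u_3) + f(u_4)].
Sum ≈ 39.0059.

39.0059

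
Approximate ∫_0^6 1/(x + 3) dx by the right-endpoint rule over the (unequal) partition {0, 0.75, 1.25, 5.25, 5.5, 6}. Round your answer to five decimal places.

Subinterval widths: 0.75, 0.5, 4, 0.25, 0.5.
Right endpoints: 0.75, 1.25, 5.25, 5.5, 6.
f(0.75) = 4/15, f(1.25) = 4/17, f(5.25) = 4/33, f(5.5) = 2/17, f(6) = 1/9.
Sum = Σ Δx_i · f(x_i).
Sum ≈ 0.88746.

0.88746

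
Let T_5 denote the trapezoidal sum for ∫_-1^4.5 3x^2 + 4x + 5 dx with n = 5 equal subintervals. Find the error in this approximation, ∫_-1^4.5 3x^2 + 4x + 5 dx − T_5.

-3.3275

Exact integral: ∫_-1^4.5 f(x) dx = 158.125.
T_5 = 161.4525.
Error = 158.125 − 161.4525 = -3.3275.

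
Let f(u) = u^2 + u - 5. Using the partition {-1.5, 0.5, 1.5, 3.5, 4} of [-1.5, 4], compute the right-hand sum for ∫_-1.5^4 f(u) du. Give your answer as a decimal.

19.25

Subinterval widths: 2, 1, 2, 0.5.
Right endpoints: 0.5, 1.5, 3.5, 4.
f(0.5) = -4.25, f(1.5) = -1.25, f(3.5) = 10.75, f(4) = 15.
Sum = Σ Δu_i · f(u_i).
Sum = 19.25.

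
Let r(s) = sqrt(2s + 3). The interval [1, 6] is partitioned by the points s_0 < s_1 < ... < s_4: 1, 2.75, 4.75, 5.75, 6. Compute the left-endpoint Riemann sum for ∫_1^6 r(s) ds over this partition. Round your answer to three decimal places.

Subinterval widths: 1.75, 2, 1, 0.25.
Left endpoints: 1, 2.75, 4.75, 5.75.
r(1) ≈ 2.236, r(2.75) ≈ 2.915, r(4.75) ≈ 3.536, r(5.75) ≈ 3.808.
Sum = Σ Δs_i · r(s_i).
Sum ≈ 14.232.

14.232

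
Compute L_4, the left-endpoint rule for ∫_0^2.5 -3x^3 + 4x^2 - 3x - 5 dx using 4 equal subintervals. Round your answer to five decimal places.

-22.33887

Δx = (2.5 − 0)/4 = 0.625.
Left endpoints: 0, 0.625, 1.25, 1.875.
f(0) = -5, f(0.625) = -3095/512, f(1.25) = -8.359375, f(1.875) = -8365/512.
Sum = Δx · [f(0) + f(0.625) + f(1.25) + f(1.875)].
Sum ≈ -22.33887.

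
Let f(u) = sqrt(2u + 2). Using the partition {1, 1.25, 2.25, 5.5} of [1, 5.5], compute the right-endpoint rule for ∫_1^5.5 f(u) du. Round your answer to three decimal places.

Subinterval widths: 0.25, 1, 3.25.
Right endpoints: 1.25, 2.25, 5.5.
f(1.25) ≈ 2.121, f(2.25) ≈ 2.550, f(5.5) ≈ 3.606.
Sum = Σ Δu_i · f(u_i).
Sum ≈ 14.798.

14.798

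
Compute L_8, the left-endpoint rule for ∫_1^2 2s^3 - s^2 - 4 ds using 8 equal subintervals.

0.5

Δs = (2 − 1)/8 = 0.125.
Left endpoints: 1, 1.125, 1.25, 1.375, 1.5, 1.625, 1.75, 1.875.
f(1) = -3, f(1.125) = -2.41796875, f(1.25) = -1.65625, f(1.375) = -0.69140625, f(1.5) = 0.5, f(1.625) = 1.94140625, f(1.75) = 3.65625, f(1.875) = 5.66796875.
Sum = Δs · [f(1) + f(1.125) + f(1.25) + ...].
Sum = 0.5.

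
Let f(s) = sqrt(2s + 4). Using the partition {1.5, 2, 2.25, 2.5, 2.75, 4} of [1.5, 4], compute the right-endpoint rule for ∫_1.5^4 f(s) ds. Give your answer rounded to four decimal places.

Subinterval widths: 0.5, 0.25, 0.25, 0.25, 1.25.
Right endpoints: 2, 2.25, 2.5, 2.75, 4.
f(2) ≈ 2.8284, f(2.25) ≈ 2.9155, f(2.5) ≈ 3.0000, f(2.75) ≈ 3.0822, f(4) ≈ 3.4641.
Sum = Σ Δs_i · f(s_i).
Sum ≈ 7.9938.

7.9938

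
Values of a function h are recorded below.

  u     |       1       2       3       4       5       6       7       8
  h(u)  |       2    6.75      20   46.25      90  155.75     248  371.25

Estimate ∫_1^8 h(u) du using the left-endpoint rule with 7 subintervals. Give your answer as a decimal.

568.75

Δu = 1.
Sum = 1·[2 + 6.75 + 20 + 46.25 + 90 + 155.75 + 248] = 568.75.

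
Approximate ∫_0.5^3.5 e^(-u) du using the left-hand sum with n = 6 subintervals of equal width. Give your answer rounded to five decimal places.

0.73237

Δu = (3.5 − 0.5)/6 = 0.5.
Left endpoints: 0.5, 1, 1.5, 2, 2.5, 3.
f(0.5) ≈ 0.60653, f(1) ≈ 0.36788, f(1.5) ≈ 0.22313, f(2) ≈ 0.13534, f(2.5) ≈ 0.08208, f(3) ≈ 0.04979.
Sum = Δu · [f(0.5) + f(1) + f(1.5) + ...].
Sum ≈ 0.73237.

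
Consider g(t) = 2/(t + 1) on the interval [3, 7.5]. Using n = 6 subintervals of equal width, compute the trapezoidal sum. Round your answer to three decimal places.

Δt = (7.5 − 3)/6 = 0.75.
g(3) = 0.5, g(3.75) = 8/19, g(4.5) = 4/11, g(5.25) = 0.32, g(6) = 2/7, g(6.75) = 8/31, g(7.5) = 4/17.
T_6 = (Δt/2)·[g(t_0) + 2g(t_1) + ... + 2g(t_{5}) + g(t_6)].
Sum ≈ 1.512.

1.512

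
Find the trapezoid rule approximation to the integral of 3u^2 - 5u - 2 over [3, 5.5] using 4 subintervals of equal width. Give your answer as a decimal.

Δu = (5.5 − 3)/4 = 0.625.
f(3) = 10, f(3.625) = 19.296875, f(4.25) = 30.9375, f(4.875) = 44.921875, f(5.5) = 61.25.
T_4 = (Δu/2)·[f(u_0) + 2f(u_1) + 2f(u_2) + 2f(u_3) + f(u_4)].
Sum = 81.73828125.

81.73828125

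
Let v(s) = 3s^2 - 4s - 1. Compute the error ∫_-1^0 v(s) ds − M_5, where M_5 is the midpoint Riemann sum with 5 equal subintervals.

0.01

Exact integral: ∫_-1^0 v(s) ds = 2.
M_5 = 1.99.
Error = 2 − 1.99 = 0.01.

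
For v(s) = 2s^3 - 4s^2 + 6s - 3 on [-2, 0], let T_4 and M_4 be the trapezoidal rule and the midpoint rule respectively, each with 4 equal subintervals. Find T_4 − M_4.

-1.25

T_4 = -37.5.
M_4 = -36.25.
T_4 − M_4 = -1.25.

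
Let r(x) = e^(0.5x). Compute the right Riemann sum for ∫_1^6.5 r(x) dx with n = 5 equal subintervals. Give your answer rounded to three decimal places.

Δx = (6.5 − 1)/5 = 1.1.
Right endpoints: 2.1, 3.2, 4.3, 5.4, 6.5.
r(2.1) ≈ 2.858, r(3.2) ≈ 4.953, r(4.3) ≈ 8.585, r(5.4) ≈ 14.880, r(6.5) ≈ 25.790.
Sum = Δx · [r(2.1) + r(3.2) + r(4.3) + r(5.4) + r(6.5)].
Sum ≈ 62.772.

62.772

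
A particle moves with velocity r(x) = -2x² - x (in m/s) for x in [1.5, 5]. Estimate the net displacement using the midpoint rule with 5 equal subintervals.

-92.1725

Δx = (5 − 1.5)/5 = 0.7.
Midpoints: 1.85, 2.55, 3.25, 3.95, 4.65.
r(1.85) = -8.695, r(2.55) = -15.555, r(3.25) = -24.375, r(3.95) = -35.155, r(4.65) = -47.895.
Sum = Δx · [r(1.85) + r(2.55) + r(3.25) + r(3.95) + r(4.65)].
Sum = -92.1725.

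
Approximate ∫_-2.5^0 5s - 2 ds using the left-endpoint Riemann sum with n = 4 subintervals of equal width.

Δs = (0 − (-2.5))/4 = 0.625.
Left endpoints: -2.5, -1.875, -1.25, -0.625.
f(-2.5) = -14.5, f(-1.875) = -11.375, f(-1.25) = -8.25, f(-0.625) = -5.125.
Sum = Δs · [f(-2.5) + f(-1.875) + f(-1.25) + f(-0.625)].
Sum = -24.53125.

-24.53125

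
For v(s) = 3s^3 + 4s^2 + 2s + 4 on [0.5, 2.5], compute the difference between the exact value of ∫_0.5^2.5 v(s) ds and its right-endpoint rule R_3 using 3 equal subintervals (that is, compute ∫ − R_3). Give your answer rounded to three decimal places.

Exact integral: ∫_0.5^2.5 v(s) ds ≈ 63.91667.
R_3 ≈ 91.34259.
Error ≈ 63.91667 − 91.34259 ≈ -27.426.

-27.426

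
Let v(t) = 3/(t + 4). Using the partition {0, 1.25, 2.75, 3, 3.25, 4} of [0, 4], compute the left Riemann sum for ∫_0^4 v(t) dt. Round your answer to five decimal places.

Subinterval widths: 1.25, 1.5, 0.25, 0.25, 0.75.
Left endpoints: 0, 1.25, 2.75, 3, 3.25.
v(0) = 0.75, v(1.25) = 4/7, v(2.75) = 4/9, v(3) = 3/7, v(3.25) = 12/29.
Sum = Σ Δt_i · v(t_i).
Sum ≈ 2.32324.

2.32324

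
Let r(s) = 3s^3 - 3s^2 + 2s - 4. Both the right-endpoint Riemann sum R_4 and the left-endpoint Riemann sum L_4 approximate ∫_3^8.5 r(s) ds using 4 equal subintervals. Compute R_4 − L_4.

R_4 ≈ 4480.963867.
L_4 ≈ 2304.854492.
R_4 − L_4 = 2176.109375.

2176.109375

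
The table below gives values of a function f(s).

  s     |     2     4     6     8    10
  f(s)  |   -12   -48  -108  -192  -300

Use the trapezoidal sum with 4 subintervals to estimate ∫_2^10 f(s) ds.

-1008

Δs = 2.
T_4 = (2/2)·[(-12) + 2·(-48) + 2·(-108) + 2·(-192) + (-300)] = -1008.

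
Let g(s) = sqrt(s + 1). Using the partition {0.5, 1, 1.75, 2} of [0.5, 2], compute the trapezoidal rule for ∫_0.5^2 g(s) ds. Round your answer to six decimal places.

Subinterval widths: 0.5, 0.75, 0.25.
g(0.5) ≈ 1.224745, g(1) ≈ 1.414214, g(1.75) ≈ 1.658312, g(2) ≈ 1.732051.
On each subinterval the trapezoid contributes (Δs_i/2)·[g(s_{i-1}) + g(s_i)].
Sum ≈ 2.235732.

2.235732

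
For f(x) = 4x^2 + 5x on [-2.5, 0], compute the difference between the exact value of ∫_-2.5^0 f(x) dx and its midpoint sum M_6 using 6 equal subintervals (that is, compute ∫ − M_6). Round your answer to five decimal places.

0.14468

Exact integral: ∫_-2.5^0 f(x) dx ≈ 5.2083333.
M_6 ≈ 5.0636574.
Error ≈ 5.2083333 − 5.0636574 ≈ 0.14468.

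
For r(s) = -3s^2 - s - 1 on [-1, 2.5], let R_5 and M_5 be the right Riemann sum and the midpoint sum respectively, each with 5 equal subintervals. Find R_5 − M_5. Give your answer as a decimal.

-8.02375

R_5 = -30.345.
M_5 = -22.32125.
R_5 − M_5 = -8.02375.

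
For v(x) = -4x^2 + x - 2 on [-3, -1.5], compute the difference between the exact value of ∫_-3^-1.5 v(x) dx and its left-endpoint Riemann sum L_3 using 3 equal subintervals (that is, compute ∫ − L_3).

Exact integral: ∫_-3^-1.5 v(x) dx = -37.875.
L_3 = -45.25.
Error = -37.875 − (-45.25) = 7.375.

7.375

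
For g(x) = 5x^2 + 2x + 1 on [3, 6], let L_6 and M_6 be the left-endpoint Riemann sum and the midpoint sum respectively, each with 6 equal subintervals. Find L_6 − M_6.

-34.3125

L_6 = 310.375.
M_6 = 344.6875.
L_6 − M_6 = -34.3125.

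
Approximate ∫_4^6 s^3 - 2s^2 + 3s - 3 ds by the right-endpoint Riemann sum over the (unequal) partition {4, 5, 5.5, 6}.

Subinterval widths: 1, 0.5, 0.5.
Right endpoints: 5, 5.5, 6.
f(5) = 87, f(5.5) = 119.375, f(6) = 159.
Sum = Σ Δs_i · f(s_i).
Sum = 226.1875.

226.1875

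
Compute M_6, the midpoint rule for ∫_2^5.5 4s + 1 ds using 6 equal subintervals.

56

Δs = (5.5 − 2)/6 = 7/12.
Midpoints: 55/24, 2.875, 83/24, 97/24, 4.625, 125/24.
f(55/24) = 61/6, f(2.875) = 12.5, f(83/24) = 89/6, f(97/24) = 103/6, f(4.625) = 19.5, f(125/24) = 131/6.
Sum = Δs · [f(55/24) + f(2.875) + f(83/24) + ...].
Sum = 56.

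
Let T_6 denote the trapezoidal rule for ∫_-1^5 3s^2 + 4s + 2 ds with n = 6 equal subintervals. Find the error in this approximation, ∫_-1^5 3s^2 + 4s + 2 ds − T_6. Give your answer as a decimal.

-3

Exact integral: ∫_-1^5 f(s) ds = 186.
T_6 = 189.
Error = 186 − 189 = -3.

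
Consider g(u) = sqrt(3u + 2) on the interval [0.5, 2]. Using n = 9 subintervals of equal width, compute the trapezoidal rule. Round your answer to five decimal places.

Δu = (2 − 0.5)/9 = 1/6.
g(0.5) ≈ 1.87083, g(2/3) ≈ 2.00000, g(5/6) ≈ 2.12132, g(1) ≈ 2.23607, g(7/6) ≈ 2.34521, g(4/3) ≈ 2.44949, g(1.5) ≈ 2.54951, g(5/3) ≈ 2.64575, g(11/6) ≈ 2.73861, g(2) ≈ 2.82843.
T_9 = (Δu/2)·[g(u_0) + 2g(u_1) + ... + 2g(u_{8}) + g(u_9)].
Sum ≈ 3.57260.

3.57260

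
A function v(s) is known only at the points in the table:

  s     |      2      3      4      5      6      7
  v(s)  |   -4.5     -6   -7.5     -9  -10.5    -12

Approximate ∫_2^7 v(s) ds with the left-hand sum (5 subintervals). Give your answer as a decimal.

-37.5

Δs = 1.
Sum = 1·[(-4.5) + (-6) + (-7.5) + (-9) + (-10.5)] = -37.5.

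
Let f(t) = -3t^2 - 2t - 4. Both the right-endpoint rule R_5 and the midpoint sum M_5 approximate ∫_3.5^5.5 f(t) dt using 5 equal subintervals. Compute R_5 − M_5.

-11.84

R_5 = -161.26.
M_5 = -149.42.
R_5 − M_5 = -11.84.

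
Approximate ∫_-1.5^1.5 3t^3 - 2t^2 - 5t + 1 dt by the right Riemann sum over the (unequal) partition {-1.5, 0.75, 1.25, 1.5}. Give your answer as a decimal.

-7.34765625

Subinterval widths: 2.25, 0.5, 0.25.
Right endpoints: 0.75, 1.25, 1.5.
f(0.75) = -2.609375, f(1.25) = -2.515625, f(1.5) = -0.875.
Sum = Σ Δt_i · f(t_i).
Sum = -7.34765625.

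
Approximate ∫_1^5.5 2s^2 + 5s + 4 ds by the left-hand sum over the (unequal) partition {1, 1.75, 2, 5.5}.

Subinterval widths: 0.75, 0.25, 3.5.
Left endpoints: 1, 1.75, 2.
f(1) = 11, f(1.75) = 18.875, f(2) = 22.
Sum = Σ Δs_i · f(s_i).
Sum = 89.96875.

89.96875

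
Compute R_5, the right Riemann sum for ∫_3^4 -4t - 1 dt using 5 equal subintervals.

-15.4

Δt = (4 − 3)/5 = 0.2.
Right endpoints: 3.2, 3.4, 3.6, 3.8, 4.
f(3.2) = -13.8, f(3.4) = -14.6, f(3.6) = -15.4, f(3.8) = -16.2, f(4) = -17.
Sum = Δt · [f(3.2) + f(3.4) + f(3.6) + f(3.8) + f(4)].
Sum = -15.4.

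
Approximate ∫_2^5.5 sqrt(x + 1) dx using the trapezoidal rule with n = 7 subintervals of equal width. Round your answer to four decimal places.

Δx = (5.5 − 2)/7 = 0.5.
f(2) ≈ 1.7321, f(2.5) ≈ 1.8708, f(3) ≈ 2.0000, f(3.5) ≈ 2.1213, f(4) ≈ 2.2361, f(4.5) ≈ 2.3452, f(5) ≈ 2.4495, f(5.5) ≈ 2.5495.
T_7 = (Δx/2)·[f(x_0) + 2f(x_1) + ... + 2f(x_{6}) + f(x_7)].
Sum ≈ 7.5818.

7.5818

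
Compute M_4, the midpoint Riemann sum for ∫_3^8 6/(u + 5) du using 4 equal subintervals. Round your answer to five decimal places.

2.90928

Δu = (8 − 3)/4 = 1.25.
Midpoints: 3.625, 4.875, 6.125, 7.375.
f(3.625) = 16/23, f(4.875) = 48/79, f(6.125) = 48/89, f(7.375) = 16/33.
Sum = Δu · [f(3.625) + f(4.875) + f(6.125) + f(7.375)].
Sum ≈ 2.90928.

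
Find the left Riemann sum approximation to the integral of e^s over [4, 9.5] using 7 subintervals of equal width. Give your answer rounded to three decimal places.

Δs = (9.5 − 4)/7 = 11/14.
Left endpoints: 4, 67/14, 39/7, 89/14, 50/7, 111/14, 61/7.
f(4) ≈ 54.598, f(67/14) ≈ 119.787, f(39/7) ≈ 262.809, f(89/14) ≈ 576.597, f(50/7) ≈ 1265.038, f(111/14) ≈ 2775.459, f(61/7) ≈ 6089.284.
Sum = Δs · [f(4) + f(67/14) + f(39/7) + ...].
Sum ≈ 8755.663.

8755.663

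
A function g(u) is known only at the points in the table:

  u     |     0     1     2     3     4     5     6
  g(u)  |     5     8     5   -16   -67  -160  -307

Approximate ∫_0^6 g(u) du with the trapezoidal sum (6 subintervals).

Δu = 1.
T_6 = (1/2)·[5 + 2·8 + 2·5 + 2·(-16) + 2·(-67) + 2·(-160) + (-307)] = -381.

-381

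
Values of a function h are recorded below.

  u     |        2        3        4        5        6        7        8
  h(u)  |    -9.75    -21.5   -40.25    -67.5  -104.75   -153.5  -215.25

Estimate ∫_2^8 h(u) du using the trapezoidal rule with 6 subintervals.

-500

Δu = 1.
T_6 = (1/2)·[(-9.75) + 2·(-21.5) + 2·(-40.25) + 2·(-67.5) + 2·(-104.75) + 2·(-153.5) + (-215.25)] = -500.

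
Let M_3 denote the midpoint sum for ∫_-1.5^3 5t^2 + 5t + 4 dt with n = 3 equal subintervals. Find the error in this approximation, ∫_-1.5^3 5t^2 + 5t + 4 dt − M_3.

4.21875

Exact integral: ∫_-1.5^3 f(t) dt = 85.5.
M_3 = 81.28125.
Error = 85.5 − 81.28125 = 4.21875.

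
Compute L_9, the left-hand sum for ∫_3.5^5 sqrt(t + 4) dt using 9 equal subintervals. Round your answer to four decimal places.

Δt = (5 − 3.5)/9 = 1/6.
Left endpoints: 3.5, 11/3, 23/6, 4, 25/6, 13/3, 4.5, 14/3, 29/6.
f(3.5) ≈ 2.7386, f(11/3) ≈ 2.7689, f(23/6) ≈ 2.7988, f(4) ≈ 2.8284, f(25/6) ≈ 2.8577, f(13/3) ≈ 2.8868, f(4.5) ≈ 2.9155, f(14/3) ≈ 2.9439, f(29/6) ≈ 2.9721.
Sum = Δt · [f(3.5) + f(11/3) + f(23/6) + ...].
Sum ≈ 4.2851.

4.2851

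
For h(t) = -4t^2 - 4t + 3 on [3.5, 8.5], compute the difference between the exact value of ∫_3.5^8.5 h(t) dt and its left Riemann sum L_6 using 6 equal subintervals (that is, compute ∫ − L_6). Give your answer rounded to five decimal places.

Exact integral: ∫_3.5^8.5 h(t) dt ≈ -866.6666667.
L_6 ≈ -760.6481481.
Error ≈ -866.6666667 − (-760.6481481) ≈ -106.01852.

-106.01852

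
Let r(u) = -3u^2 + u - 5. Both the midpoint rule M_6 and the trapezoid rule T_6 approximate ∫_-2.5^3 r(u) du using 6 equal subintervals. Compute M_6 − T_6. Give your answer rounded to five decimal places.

M_6 ≈ -67.5946181.
T_6 ≈ -71.0607639.
M_6 − T_6 ≈ 3.46615.

3.46615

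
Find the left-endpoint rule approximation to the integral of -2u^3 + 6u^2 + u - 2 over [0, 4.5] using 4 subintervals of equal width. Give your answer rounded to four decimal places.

2.8652

Δu = (4.5 − 0)/4 = 1.125.
Left endpoints: 0, 1.125, 2.25, 3.375.
f(0) = -2, f(1.125) = 3.87109375, f(2.25) = 7.84375, f(3.375) = -7.16796875.
Sum = Δu · [f(0) + f(1.125) + f(2.25) + f(3.375)].
Sum ≈ 2.8652.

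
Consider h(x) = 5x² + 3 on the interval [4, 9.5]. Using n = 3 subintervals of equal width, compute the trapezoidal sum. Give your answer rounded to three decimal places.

Δx = (9.5 − 4)/3 = 11/6.
h(4) = 83, h(35/6) = 6233/36, h(23/3) = 2672/9, h(9.5) = 454.25.
T_3 = (Δx/2)·[h(x_0) + 2h(x_1) + 2h(x_2) + h(x_3)].
Sum ≈ 1354.197.

1354.197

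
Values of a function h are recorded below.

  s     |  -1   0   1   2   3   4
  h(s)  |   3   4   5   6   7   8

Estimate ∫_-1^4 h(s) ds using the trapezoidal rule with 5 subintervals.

Δs = 1.
T_5 = (1/2)·[3 + 2·4 + 2·5 + 2·6 + 2·7 + 8] = 27.5.

27.5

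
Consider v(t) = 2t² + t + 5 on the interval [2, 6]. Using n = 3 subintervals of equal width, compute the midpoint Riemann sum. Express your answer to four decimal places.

173.4815

Δt = (6 − 2)/3 = 4/3.
Midpoints: 8/3, 4, 16/3.
v(8/3) = 197/9, v(4) = 41, v(16/3) = 605/9.
Sum = Δt · [v(8/3) + v(4) + v(16/3)].
Sum ≈ 173.4815.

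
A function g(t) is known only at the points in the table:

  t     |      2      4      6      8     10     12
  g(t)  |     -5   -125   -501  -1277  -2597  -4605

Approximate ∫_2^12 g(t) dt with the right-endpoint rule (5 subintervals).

Δt = 2.
Sum = 2·[(-125) + (-501) + (-1277) + (-2597) + (-4605)] = -18210.

-18210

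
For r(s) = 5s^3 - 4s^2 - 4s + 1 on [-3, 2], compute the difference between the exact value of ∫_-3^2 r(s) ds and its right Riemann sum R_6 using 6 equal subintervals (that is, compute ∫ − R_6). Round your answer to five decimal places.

Exact integral: ∫_-3^2 r(s) ds ≈ -112.9166667.
R_6 ≈ -46.6550926.
Error ≈ -112.9166667 − (-46.6550926) ≈ -66.26157.

-66.26157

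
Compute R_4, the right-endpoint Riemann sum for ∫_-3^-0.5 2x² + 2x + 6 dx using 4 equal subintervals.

Δx = (-0.5 − (-3))/4 = 0.625.
Right endpoints: -2.375, -1.75, -1.125, -0.5.
f(-2.375) = 12.53125, f(-1.75) = 8.625, f(-1.125) = 6.28125, f(-0.5) = 5.5.
Sum = Δx · [f(-2.375) + f(-1.75) + f(-1.125) + f(-0.5)].
Sum = 20.5859375.

20.5859375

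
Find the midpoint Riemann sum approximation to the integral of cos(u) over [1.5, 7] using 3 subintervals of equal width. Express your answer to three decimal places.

-0.393

Δu = (7 − 1.5)/3 = 11/6.
Midpoints: 29/12, 4.25, 73/12.
f(29/12) ≈ -0.749, f(4.25) ≈ -0.446, f(73/12) ≈ 0.980.
Sum = Δu · [f(29/12) + f(4.25) + f(73/12)].
Sum ≈ -0.393.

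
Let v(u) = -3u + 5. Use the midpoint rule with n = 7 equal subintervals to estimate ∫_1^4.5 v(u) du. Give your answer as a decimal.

Δu = (4.5 − 1)/7 = 0.5.
Midpoints: 1.25, 1.75, 2.25, 2.75, 3.25, 3.75, 4.25.
v(1.25) = 1.25, v(1.75) = -0.25, v(2.25) = -1.75, v(2.75) = -3.25, v(3.25) = -4.75, v(3.75) = -6.25, v(4.25) = -7.75.
Sum = Δu · [v(1.25) + v(1.75) + v(2.25) + ...].
Sum = -11.375.

-11.375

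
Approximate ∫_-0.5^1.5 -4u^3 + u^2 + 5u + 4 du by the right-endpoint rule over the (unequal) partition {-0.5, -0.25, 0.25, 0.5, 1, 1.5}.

Subinterval widths: 0.25, 0.5, 0.25, 0.5, 0.5.
Right endpoints: -0.25, 0.25, 0.5, 1, 1.5.
f(-0.25) = 2.875, f(0.25) = 5.25, f(0.5) = 6.25, f(1) = 6, f(1.5) = 0.25.
Sum = Σ Δu_i · f(u_i).
Sum = 8.03125.

8.03125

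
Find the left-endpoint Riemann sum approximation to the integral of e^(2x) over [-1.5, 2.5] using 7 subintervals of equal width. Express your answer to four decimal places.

39.6959

Δx = (2.5 − (-1.5))/7 = 4/7.
Left endpoints: -1.5, -13/14, -5/14, 3/14, 11/14, 19/14, 27/14.
f(-1.5) ≈ 0.0498, f(-13/14) ≈ 0.1561, f(-5/14) ≈ 0.4895, f(3/14) ≈ 1.5351, f(11/14) ≈ 4.8135, f(19/14) ≈ 15.0938, f(27/14) ≈ 47.3299.
Sum = Δx · [f(-1.5) + f(-13/14) + f(-5/14) + ...].
Sum ≈ 39.6959.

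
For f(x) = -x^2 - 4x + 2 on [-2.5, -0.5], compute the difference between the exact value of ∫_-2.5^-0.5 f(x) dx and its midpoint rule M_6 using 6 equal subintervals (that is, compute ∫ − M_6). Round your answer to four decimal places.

-0.0185

Exact integral: ∫_-2.5^-0.5 f(x) dx ≈ 10.833333.
M_6 ≈ 10.851852.
Error ≈ 10.833333 − 10.851852 ≈ -0.0185.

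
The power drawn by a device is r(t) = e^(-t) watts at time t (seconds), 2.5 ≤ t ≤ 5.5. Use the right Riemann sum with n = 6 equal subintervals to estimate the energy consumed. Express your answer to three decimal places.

0.060

Δt = (5.5 − 2.5)/6 = 0.5.
Right endpoints: 3, 3.5, 4, 4.5, 5, 5.5.
r(3) ≈ 0.050, r(3.5) ≈ 0.030, r(4) ≈ 0.018, r(4.5) ≈ 0.011, r(5) ≈ 0.007, r(5.5) ≈ 0.004.
Sum = Δt · [r(3) + r(3.5) + r(4) + ...].
Sum ≈ 0.060.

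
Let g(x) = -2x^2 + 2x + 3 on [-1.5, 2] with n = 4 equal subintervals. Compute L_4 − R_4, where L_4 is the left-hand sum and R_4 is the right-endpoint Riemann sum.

L_4 = 2.2421875.
R_4 = 5.3046875.
L_4 − R_4 = -3.0625.

-3.0625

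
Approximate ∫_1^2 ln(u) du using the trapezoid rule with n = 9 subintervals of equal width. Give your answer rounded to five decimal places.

0.38578

Δu = (2 − 1)/9 = 1/9.
f(1) ≈ 0.00000, f(10/9) ≈ 0.10536, f(11/9) ≈ 0.20067, f(4/3) ≈ 0.28768, f(13/9) ≈ 0.36772, f(14/9) ≈ 0.44183, f(5/3) ≈ 0.51083, f(16/9) ≈ 0.57536, f(17/9) ≈ 0.63599, f(2) ≈ 0.69315.
T_9 = (Δu/2)·[f(u_0) + 2f(u_1) + ... + 2f(u_{8}) + f(u_9)].
Sum ≈ 0.38578.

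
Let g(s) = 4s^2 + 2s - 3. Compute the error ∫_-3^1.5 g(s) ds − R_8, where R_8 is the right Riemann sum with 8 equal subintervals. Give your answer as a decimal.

Exact integral: ∫_-3^1.5 g(s) ds = 20.25.
R_8 = 16.13671875.
Error = 20.25 − 16.13671875 = 4.11328125.

4.11328125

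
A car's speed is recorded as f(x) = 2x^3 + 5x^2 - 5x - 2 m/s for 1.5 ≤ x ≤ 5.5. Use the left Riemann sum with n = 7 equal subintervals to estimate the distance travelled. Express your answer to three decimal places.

526.898

Δx = (5.5 − 1.5)/7 = 4/7.
Left endpoints: 1.5, 29/14, 37/14, 45/14, 53/14, 61/14, 69/14.
f(1.5) = 8.5, f(29/14) = 18435/686, f(37/14) = 38847/686, f(45/14) = 68603/686, f(53/14) = 109239/686, f(61/14) = 162291/686, f(69/14) = 229295/686.
Sum = Δx · [f(1.5) + f(29/14) + f(37/14) + ...].
Sum ≈ 526.898.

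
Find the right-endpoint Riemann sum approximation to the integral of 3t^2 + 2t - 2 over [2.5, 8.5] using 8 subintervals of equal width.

732.9375

Δt = (8.5 − 2.5)/8 = 0.75.
Right endpoints: 3.25, 4, 4.75, 5.5, 6.25, 7, 7.75, 8.5.
f(3.25) = 36.1875, f(4) = 54, f(4.75) = 75.1875, f(5.5) = 99.75, f(6.25) = 127.6875, f(7) = 159, f(7.75) = 193.6875, f(8.5) = 231.75.
Sum = Δt · [f(3.25) + f(4) + f(4.75) + ...].
Sum = 732.9375.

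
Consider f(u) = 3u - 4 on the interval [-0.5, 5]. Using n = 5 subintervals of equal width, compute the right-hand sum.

Δu = (5 − (-0.5))/5 = 1.1.
Right endpoints: 0.6, 1.7, 2.8, 3.9, 5.
f(0.6) = -2.2, f(1.7) = 1.1, f(2.8) = 4.4, f(3.9) = 7.7, f(5) = 11.
Sum = Δu · [f(0.6) + f(1.7) + f(2.8) + f(3.9) + f(5)].
Sum = 24.2.

24.2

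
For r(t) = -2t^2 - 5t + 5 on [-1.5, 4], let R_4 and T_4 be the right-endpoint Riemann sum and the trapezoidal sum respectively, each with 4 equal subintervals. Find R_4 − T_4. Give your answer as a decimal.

R_4 = -93.0703125.
T_4 = -55.2578125.
R_4 − T_4 = -37.8125.

-37.8125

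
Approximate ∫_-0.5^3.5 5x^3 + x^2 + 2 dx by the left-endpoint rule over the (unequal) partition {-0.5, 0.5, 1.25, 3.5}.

Subinterval widths: 1, 0.75, 2.25.
Left endpoints: -0.5, 0.5, 1.25.
f(-0.5) = 1.625, f(0.5) = 2.875, f(1.25) = 13.328125.
Sum = Σ Δx_i · f(x_i).
Sum = 33.76953125.

33.76953125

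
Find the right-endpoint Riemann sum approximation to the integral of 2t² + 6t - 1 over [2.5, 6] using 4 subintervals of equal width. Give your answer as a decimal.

255.4453125

Δt = (6 − 2.5)/4 = 0.875.
Right endpoints: 3.375, 4.25, 5.125, 6.
f(3.375) = 42.03125, f(4.25) = 60.625, f(5.125) = 82.28125, f(6) = 107.
Sum = Δt · [f(3.375) + f(4.25) + f(5.125) + f(6)].
Sum = 255.4453125.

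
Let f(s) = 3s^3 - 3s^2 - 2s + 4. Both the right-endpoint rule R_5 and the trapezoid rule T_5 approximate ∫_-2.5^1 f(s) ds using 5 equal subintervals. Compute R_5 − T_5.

R_5 = -8.19.
T_5 = -28.70875.
R_5 − T_5 = 20.51875.

20.51875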